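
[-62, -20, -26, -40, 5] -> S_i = Random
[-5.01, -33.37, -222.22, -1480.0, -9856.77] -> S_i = -5.01*6.66^i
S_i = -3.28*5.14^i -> [-3.28, -16.86, -86.66, -445.41, -2289.42]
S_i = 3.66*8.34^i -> [3.66, 30.52, 254.57, 2123.14, 17707.01]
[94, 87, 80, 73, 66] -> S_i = 94 + -7*i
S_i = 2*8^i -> [2, 16, 128, 1024, 8192]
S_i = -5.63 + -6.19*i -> [-5.63, -11.82, -18.01, -24.2, -30.39]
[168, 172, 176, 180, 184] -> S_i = 168 + 4*i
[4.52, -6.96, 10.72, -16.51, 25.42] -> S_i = 4.52*(-1.54)^i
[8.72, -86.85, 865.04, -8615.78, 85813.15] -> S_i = 8.72*(-9.96)^i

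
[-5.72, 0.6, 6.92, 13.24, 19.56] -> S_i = -5.72 + 6.32*i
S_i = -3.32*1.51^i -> [-3.32, -5.01, -7.57, -11.43, -17.26]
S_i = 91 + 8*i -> [91, 99, 107, 115, 123]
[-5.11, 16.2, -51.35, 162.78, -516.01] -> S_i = -5.11*(-3.17)^i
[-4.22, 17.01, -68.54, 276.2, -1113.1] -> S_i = -4.22*(-4.03)^i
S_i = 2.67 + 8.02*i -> [2.67, 10.69, 18.71, 26.73, 34.75]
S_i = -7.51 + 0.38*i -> [-7.51, -7.13, -6.75, -6.37, -5.99]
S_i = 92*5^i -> [92, 460, 2300, 11500, 57500]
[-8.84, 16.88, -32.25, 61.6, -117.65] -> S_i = -8.84*(-1.91)^i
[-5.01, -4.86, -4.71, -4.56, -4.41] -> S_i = -5.01 + 0.15*i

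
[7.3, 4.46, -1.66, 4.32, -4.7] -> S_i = Random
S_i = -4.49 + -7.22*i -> [-4.49, -11.71, -18.93, -26.15, -33.37]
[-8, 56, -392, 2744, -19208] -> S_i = -8*-7^i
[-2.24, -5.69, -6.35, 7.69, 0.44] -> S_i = Random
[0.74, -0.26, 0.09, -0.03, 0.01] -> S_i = 0.74*(-0.35)^i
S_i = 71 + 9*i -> [71, 80, 89, 98, 107]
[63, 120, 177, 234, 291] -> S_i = 63 + 57*i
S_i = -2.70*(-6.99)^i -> [-2.7, 18.87, -131.92, 922.14, -6445.74]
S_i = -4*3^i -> [-4, -12, -36, -108, -324]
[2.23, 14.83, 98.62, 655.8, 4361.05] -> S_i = 2.23*6.65^i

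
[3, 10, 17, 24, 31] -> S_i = 3 + 7*i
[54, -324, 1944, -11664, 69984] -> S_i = 54*-6^i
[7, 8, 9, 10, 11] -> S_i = 7 + 1*i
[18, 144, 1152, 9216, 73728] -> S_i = 18*8^i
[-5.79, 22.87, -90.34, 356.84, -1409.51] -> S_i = -5.79*(-3.95)^i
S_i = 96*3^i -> [96, 288, 864, 2592, 7776]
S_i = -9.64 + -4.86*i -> [-9.64, -14.5, -19.36, -24.22, -29.08]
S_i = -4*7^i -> [-4, -28, -196, -1372, -9604]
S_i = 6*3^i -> [6, 18, 54, 162, 486]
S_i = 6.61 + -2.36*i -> [6.61, 4.25, 1.89, -0.47, -2.83]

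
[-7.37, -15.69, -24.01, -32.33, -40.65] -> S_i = -7.37 + -8.32*i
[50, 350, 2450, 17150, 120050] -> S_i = 50*7^i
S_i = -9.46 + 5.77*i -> [-9.46, -3.69, 2.08, 7.85, 13.62]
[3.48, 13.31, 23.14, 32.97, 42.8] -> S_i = 3.48 + 9.83*i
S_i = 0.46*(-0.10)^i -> [0.46, -0.05, 0.0, -0.0, 0.0]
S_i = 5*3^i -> [5, 15, 45, 135, 405]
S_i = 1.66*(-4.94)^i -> [1.66, -8.2, 40.51, -200.12, 988.59]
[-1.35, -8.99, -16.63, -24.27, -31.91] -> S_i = -1.35 + -7.64*i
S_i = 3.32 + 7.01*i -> [3.32, 10.33, 17.34, 24.35, 31.36]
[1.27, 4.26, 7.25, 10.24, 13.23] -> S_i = 1.27 + 2.99*i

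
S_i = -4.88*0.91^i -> [-4.88, -4.44, -4.04, -3.68, -3.35]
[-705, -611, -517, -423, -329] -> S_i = -705 + 94*i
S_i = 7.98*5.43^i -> [7.98, 43.33, 235.29, 1277.62, 6937.49]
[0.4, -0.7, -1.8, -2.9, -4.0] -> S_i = 0.40 + -1.10*i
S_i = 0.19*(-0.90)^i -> [0.19, -0.17, 0.15, -0.14, 0.12]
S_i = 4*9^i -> [4, 36, 324, 2916, 26244]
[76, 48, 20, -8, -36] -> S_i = 76 + -28*i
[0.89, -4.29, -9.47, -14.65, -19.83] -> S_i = 0.89 + -5.18*i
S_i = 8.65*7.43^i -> [8.65, 64.27, 477.52, 3547.99, 26361.58]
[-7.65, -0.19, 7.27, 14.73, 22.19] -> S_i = -7.65 + 7.46*i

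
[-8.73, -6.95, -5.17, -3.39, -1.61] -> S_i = -8.73 + 1.78*i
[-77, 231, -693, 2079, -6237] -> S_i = -77*-3^i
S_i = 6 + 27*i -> [6, 33, 60, 87, 114]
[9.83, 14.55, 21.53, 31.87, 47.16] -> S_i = 9.83*1.48^i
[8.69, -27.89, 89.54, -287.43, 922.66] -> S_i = 8.69*(-3.21)^i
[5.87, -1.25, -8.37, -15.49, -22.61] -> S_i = 5.87 + -7.12*i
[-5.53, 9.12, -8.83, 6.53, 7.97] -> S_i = Random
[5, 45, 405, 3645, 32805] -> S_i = 5*9^i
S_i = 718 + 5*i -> [718, 723, 728, 733, 738]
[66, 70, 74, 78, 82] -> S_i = 66 + 4*i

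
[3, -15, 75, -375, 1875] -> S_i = 3*-5^i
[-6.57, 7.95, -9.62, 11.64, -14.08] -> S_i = -6.57*(-1.21)^i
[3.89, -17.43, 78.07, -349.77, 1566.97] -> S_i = 3.89*(-4.48)^i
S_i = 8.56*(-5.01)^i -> [8.56, -42.89, 214.86, -1076.43, 5392.93]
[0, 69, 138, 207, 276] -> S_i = 0 + 69*i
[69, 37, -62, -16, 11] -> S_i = Random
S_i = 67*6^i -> [67, 402, 2412, 14472, 86832]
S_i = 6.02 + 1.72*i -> [6.02, 7.74, 9.46, 11.18, 12.9]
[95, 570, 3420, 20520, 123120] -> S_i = 95*6^i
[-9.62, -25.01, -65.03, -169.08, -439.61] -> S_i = -9.62*2.60^i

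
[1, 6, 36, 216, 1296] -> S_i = 1*6^i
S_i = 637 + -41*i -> [637, 596, 555, 514, 473]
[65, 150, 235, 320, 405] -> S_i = 65 + 85*i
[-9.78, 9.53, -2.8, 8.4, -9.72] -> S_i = Random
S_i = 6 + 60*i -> [6, 66, 126, 186, 246]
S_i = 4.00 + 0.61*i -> [4.0, 4.61, 5.22, 5.83, 6.44]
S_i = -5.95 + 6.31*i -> [-5.95, 0.36, 6.67, 12.98, 19.29]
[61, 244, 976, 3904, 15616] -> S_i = 61*4^i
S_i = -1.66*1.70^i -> [-1.66, -2.82, -4.8, -8.16, -13.86]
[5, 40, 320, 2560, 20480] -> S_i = 5*8^i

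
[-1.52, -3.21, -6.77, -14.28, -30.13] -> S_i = -1.52*2.11^i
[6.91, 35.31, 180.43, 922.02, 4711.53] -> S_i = 6.91*5.11^i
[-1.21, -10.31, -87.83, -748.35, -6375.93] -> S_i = -1.21*8.52^i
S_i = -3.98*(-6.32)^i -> [-3.98, 25.15, -158.97, 1004.7, -6349.67]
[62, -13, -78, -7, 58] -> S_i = Random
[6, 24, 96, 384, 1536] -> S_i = 6*4^i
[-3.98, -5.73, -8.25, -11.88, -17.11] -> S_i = -3.98*1.44^i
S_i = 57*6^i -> [57, 342, 2052, 12312, 73872]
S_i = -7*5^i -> [-7, -35, -175, -875, -4375]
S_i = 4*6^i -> [4, 24, 144, 864, 5184]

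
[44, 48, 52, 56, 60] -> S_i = 44 + 4*i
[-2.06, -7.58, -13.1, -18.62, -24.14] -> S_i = -2.06 + -5.52*i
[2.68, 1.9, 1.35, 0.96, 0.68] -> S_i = 2.68*0.71^i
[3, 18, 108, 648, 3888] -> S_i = 3*6^i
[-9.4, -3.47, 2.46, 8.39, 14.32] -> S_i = -9.40 + 5.93*i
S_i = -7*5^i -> [-7, -35, -175, -875, -4375]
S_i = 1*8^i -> [1, 8, 64, 512, 4096]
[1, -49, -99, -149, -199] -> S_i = 1 + -50*i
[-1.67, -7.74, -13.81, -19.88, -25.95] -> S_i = -1.67 + -6.07*i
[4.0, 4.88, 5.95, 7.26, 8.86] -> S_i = 4.00*1.22^i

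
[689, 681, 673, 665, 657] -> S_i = 689 + -8*i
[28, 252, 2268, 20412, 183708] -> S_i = 28*9^i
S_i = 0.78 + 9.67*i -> [0.78, 10.45, 20.12, 29.79, 39.46]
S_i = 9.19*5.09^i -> [9.19, 46.78, 238.1, 1211.91, 6168.6]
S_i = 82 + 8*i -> [82, 90, 98, 106, 114]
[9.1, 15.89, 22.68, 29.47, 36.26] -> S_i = 9.10 + 6.79*i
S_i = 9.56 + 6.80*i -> [9.56, 16.36, 23.16, 29.96, 36.76]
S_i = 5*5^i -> [5, 25, 125, 625, 3125]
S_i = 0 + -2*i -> [0, -2, -4, -6, -8]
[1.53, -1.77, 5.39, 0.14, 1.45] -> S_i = Random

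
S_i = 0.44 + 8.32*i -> [0.44, 8.76, 17.08, 25.4, 33.72]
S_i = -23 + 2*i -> [-23, -21, -19, -17, -15]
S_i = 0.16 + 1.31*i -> [0.16, 1.47, 2.78, 4.09, 5.4]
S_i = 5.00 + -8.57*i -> [5.0, -3.57, -12.14, -20.71, -29.28]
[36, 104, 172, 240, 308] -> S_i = 36 + 68*i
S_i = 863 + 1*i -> [863, 864, 865, 866, 867]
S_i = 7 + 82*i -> [7, 89, 171, 253, 335]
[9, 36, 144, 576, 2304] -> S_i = 9*4^i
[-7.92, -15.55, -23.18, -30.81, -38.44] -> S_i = -7.92 + -7.63*i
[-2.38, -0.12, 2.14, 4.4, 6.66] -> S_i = -2.38 + 2.26*i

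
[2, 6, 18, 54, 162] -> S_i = 2*3^i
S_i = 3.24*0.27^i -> [3.24, 0.87, 0.24, 0.06, 0.02]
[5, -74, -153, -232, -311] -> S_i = 5 + -79*i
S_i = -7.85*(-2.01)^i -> [-7.85, 15.78, -31.71, 63.75, -128.13]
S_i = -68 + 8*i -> [-68, -60, -52, -44, -36]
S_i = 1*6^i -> [1, 6, 36, 216, 1296]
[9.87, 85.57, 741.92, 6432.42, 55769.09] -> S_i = 9.87*8.67^i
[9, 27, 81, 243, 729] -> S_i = 9*3^i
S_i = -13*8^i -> [-13, -104, -832, -6656, -53248]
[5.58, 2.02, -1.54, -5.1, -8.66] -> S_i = 5.58 + -3.56*i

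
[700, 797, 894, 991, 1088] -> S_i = 700 + 97*i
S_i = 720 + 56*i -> [720, 776, 832, 888, 944]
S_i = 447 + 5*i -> [447, 452, 457, 462, 467]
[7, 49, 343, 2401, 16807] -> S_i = 7*7^i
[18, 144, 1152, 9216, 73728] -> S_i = 18*8^i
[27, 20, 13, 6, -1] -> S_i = 27 + -7*i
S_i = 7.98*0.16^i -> [7.98, 1.28, 0.2, 0.03, 0.01]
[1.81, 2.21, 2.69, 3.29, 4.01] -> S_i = 1.81*1.22^i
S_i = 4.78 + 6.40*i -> [4.78, 11.18, 17.58, 23.98, 30.38]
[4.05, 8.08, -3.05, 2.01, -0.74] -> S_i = Random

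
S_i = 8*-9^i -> [8, -72, 648, -5832, 52488]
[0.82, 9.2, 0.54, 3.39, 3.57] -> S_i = Random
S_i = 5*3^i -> [5, 15, 45, 135, 405]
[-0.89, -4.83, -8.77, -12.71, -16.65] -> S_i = -0.89 + -3.94*i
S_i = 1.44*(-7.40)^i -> [1.44, -10.66, 78.85, -583.52, 4318.07]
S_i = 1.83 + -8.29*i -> [1.83, -6.46, -14.75, -23.04, -31.33]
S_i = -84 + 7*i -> [-84, -77, -70, -63, -56]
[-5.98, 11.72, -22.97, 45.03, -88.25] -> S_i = -5.98*(-1.96)^i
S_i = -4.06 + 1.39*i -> [-4.06, -2.67, -1.28, 0.11, 1.5]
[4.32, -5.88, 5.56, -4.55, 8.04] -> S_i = Random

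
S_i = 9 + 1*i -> [9, 10, 11, 12, 13]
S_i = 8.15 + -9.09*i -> [8.15, -0.94, -10.03, -19.12, -28.21]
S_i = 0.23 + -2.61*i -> [0.23, -2.38, -4.99, -7.6, -10.21]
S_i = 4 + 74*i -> [4, 78, 152, 226, 300]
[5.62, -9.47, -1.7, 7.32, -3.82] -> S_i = Random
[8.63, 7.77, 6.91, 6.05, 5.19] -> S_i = 8.63 + -0.86*i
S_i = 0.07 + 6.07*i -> [0.07, 6.14, 12.21, 18.28, 24.35]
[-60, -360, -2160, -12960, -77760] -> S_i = -60*6^i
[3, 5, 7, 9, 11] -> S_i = 3 + 2*i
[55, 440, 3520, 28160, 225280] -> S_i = 55*8^i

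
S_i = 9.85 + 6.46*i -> [9.85, 16.31, 22.77, 29.23, 35.69]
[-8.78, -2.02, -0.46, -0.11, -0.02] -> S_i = -8.78*0.23^i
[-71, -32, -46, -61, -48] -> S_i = Random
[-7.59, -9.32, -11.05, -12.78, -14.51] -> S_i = -7.59 + -1.73*i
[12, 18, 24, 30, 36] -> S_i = 12 + 6*i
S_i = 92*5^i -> [92, 460, 2300, 11500, 57500]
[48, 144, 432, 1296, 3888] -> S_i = 48*3^i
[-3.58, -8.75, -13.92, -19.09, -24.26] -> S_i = -3.58 + -5.17*i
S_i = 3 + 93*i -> [3, 96, 189, 282, 375]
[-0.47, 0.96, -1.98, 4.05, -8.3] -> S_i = -0.47*(-2.05)^i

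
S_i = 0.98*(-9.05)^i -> [0.98, -8.87, 80.26, -726.39, 6573.86]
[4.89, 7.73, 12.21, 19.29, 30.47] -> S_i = 4.89*1.58^i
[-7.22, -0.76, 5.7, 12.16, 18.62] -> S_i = -7.22 + 6.46*i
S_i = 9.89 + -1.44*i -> [9.89, 8.45, 7.01, 5.57, 4.13]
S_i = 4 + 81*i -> [4, 85, 166, 247, 328]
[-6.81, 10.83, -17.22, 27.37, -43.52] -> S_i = -6.81*(-1.59)^i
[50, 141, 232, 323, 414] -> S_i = 50 + 91*i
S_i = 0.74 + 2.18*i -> [0.74, 2.92, 5.1, 7.28, 9.46]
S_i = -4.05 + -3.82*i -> [-4.05, -7.87, -11.69, -15.51, -19.33]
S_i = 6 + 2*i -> [6, 8, 10, 12, 14]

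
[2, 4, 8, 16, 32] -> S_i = 2*2^i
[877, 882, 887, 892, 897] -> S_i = 877 + 5*i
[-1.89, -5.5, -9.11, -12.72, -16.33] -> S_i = -1.89 + -3.61*i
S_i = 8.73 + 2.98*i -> [8.73, 11.71, 14.69, 17.67, 20.65]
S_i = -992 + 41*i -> [-992, -951, -910, -869, -828]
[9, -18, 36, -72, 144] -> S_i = 9*-2^i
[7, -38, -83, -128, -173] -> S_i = 7 + -45*i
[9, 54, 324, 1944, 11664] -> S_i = 9*6^i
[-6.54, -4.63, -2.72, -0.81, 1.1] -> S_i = -6.54 + 1.91*i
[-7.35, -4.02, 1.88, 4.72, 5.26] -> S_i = Random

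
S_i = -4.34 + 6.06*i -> [-4.34, 1.72, 7.78, 13.84, 19.9]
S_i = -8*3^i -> [-8, -24, -72, -216, -648]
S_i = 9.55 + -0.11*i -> [9.55, 9.44, 9.33, 9.22, 9.11]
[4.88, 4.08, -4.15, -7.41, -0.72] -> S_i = Random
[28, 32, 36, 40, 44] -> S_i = 28 + 4*i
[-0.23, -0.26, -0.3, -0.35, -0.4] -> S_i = -0.23*1.15^i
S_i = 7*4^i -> [7, 28, 112, 448, 1792]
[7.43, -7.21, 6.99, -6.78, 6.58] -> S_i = 7.43*(-0.97)^i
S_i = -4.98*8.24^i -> [-4.98, -41.04, -338.13, -2786.19, -22958.22]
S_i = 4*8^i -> [4, 32, 256, 2048, 16384]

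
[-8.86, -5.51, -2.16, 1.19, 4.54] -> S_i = -8.86 + 3.35*i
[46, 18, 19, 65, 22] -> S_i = Random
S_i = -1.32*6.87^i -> [-1.32, -9.07, -62.3, -428.0, -2940.36]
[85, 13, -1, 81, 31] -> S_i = Random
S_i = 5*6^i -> [5, 30, 180, 1080, 6480]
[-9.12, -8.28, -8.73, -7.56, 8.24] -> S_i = Random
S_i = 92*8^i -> [92, 736, 5888, 47104, 376832]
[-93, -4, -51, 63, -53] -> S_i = Random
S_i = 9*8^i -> [9, 72, 576, 4608, 36864]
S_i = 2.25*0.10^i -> [2.25, 0.22, 0.02, 0.0, 0.0]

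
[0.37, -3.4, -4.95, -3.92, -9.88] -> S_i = Random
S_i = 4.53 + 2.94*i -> [4.53, 7.47, 10.41, 13.35, 16.29]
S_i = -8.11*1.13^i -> [-8.11, -9.16, -10.36, -11.7, -13.22]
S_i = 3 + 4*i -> [3, 7, 11, 15, 19]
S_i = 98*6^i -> [98, 588, 3528, 21168, 127008]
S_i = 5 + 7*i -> [5, 12, 19, 26, 33]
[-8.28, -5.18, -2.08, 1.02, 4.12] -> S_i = -8.28 + 3.10*i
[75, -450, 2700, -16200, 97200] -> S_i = 75*-6^i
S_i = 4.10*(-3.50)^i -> [4.1, -14.35, 50.22, -175.79, 615.26]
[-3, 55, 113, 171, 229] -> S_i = -3 + 58*i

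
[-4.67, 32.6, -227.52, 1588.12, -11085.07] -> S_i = -4.67*(-6.98)^i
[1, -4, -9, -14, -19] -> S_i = 1 + -5*i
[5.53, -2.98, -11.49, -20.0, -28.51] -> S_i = 5.53 + -8.51*i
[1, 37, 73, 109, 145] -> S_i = 1 + 36*i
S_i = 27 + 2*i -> [27, 29, 31, 33, 35]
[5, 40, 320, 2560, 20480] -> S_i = 5*8^i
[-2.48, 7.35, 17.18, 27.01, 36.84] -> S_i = -2.48 + 9.83*i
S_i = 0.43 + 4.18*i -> [0.43, 4.61, 8.79, 12.97, 17.15]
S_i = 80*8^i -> [80, 640, 5120, 40960, 327680]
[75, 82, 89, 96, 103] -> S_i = 75 + 7*i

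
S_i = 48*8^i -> [48, 384, 3072, 24576, 196608]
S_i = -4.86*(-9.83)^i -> [-4.86, 47.77, -469.62, 4616.33, -45378.52]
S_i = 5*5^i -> [5, 25, 125, 625, 3125]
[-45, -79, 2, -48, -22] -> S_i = Random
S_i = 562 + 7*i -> [562, 569, 576, 583, 590]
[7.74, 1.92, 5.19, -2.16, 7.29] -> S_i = Random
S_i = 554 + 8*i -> [554, 562, 570, 578, 586]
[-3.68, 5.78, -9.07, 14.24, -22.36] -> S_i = -3.68*(-1.57)^i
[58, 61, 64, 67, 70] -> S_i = 58 + 3*i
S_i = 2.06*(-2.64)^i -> [2.06, -5.44, 14.36, -37.9, 100.07]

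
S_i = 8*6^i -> [8, 48, 288, 1728, 10368]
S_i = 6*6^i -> [6, 36, 216, 1296, 7776]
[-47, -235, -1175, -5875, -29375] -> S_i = -47*5^i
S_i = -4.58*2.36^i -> [-4.58, -10.81, -25.51, -60.2, -142.07]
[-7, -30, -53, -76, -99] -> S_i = -7 + -23*i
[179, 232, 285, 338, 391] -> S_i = 179 + 53*i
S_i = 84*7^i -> [84, 588, 4116, 28812, 201684]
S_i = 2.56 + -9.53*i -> [2.56, -6.97, -16.5, -26.03, -35.56]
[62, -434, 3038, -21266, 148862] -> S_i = 62*-7^i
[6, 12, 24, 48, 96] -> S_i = 6*2^i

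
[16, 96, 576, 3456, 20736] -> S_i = 16*6^i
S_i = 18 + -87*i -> [18, -69, -156, -243, -330]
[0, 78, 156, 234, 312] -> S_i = 0 + 78*i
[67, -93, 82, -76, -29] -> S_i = Random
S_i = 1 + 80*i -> [1, 81, 161, 241, 321]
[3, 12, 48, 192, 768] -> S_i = 3*4^i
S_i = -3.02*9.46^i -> [-3.02, -28.57, -270.26, -2556.7, -24186.41]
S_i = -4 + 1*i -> [-4, -3, -2, -1, 0]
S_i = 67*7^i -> [67, 469, 3283, 22981, 160867]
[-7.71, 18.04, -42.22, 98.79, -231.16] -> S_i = -7.71*(-2.34)^i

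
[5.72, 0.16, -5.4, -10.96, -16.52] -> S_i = 5.72 + -5.56*i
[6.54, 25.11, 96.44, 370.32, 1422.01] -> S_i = 6.54*3.84^i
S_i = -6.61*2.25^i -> [-6.61, -14.87, -33.46, -75.29, -169.41]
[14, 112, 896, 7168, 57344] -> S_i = 14*8^i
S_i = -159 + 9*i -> [-159, -150, -141, -132, -123]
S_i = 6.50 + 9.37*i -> [6.5, 15.87, 25.24, 34.61, 43.98]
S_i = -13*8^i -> [-13, -104, -832, -6656, -53248]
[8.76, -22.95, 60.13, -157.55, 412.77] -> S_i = 8.76*(-2.62)^i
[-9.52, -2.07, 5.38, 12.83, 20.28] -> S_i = -9.52 + 7.45*i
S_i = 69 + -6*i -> [69, 63, 57, 51, 45]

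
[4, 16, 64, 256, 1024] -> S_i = 4*4^i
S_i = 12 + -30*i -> [12, -18, -48, -78, -108]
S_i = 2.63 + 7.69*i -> [2.63, 10.32, 18.01, 25.7, 33.39]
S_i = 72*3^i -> [72, 216, 648, 1944, 5832]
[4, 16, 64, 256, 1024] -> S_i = 4*4^i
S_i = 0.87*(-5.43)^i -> [0.87, -4.72, 25.65, -139.29, 756.34]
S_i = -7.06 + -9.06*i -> [-7.06, -16.12, -25.18, -34.24, -43.3]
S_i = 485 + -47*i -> [485, 438, 391, 344, 297]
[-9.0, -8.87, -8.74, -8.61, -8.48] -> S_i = -9.00 + 0.13*i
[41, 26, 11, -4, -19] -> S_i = 41 + -15*i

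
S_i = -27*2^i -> [-27, -54, -108, -216, -432]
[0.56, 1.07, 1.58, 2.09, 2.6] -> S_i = 0.56 + 0.51*i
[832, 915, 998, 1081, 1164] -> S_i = 832 + 83*i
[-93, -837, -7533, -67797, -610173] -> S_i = -93*9^i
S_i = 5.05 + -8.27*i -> [5.05, -3.22, -11.49, -19.76, -28.03]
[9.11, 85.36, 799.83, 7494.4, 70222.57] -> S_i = 9.11*9.37^i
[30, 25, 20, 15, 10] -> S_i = 30 + -5*i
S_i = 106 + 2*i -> [106, 108, 110, 112, 114]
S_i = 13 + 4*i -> [13, 17, 21, 25, 29]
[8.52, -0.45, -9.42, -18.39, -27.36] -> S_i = 8.52 + -8.97*i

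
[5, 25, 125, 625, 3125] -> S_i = 5*5^i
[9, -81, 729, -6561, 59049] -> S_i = 9*-9^i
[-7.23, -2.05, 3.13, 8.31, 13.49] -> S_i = -7.23 + 5.18*i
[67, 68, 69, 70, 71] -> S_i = 67 + 1*i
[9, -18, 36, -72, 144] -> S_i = 9*-2^i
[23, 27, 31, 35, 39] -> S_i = 23 + 4*i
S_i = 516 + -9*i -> [516, 507, 498, 489, 480]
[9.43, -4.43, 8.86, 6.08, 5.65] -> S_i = Random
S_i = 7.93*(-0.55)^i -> [7.93, -4.36, 2.4, -1.32, 0.73]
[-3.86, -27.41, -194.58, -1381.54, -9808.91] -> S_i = -3.86*7.10^i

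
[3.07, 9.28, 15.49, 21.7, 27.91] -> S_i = 3.07 + 6.21*i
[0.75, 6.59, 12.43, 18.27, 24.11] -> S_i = 0.75 + 5.84*i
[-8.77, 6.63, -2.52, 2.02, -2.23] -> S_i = Random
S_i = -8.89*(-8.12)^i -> [-8.89, 72.19, -586.16, 4759.59, -38647.9]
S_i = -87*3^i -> [-87, -261, -783, -2349, -7047]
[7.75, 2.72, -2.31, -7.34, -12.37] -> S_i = 7.75 + -5.03*i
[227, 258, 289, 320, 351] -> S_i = 227 + 31*i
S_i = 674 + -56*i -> [674, 618, 562, 506, 450]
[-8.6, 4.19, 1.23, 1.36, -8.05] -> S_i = Random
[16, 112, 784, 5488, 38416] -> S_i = 16*7^i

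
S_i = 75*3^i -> [75, 225, 675, 2025, 6075]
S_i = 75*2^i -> [75, 150, 300, 600, 1200]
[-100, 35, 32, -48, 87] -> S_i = Random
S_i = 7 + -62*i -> [7, -55, -117, -179, -241]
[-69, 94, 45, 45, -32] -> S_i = Random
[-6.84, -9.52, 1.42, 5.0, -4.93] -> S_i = Random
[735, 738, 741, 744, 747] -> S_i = 735 + 3*i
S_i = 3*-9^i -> [3, -27, 243, -2187, 19683]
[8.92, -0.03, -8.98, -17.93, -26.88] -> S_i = 8.92 + -8.95*i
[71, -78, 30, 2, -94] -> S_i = Random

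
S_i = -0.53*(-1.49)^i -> [-0.53, 0.79, -1.18, 1.75, -2.61]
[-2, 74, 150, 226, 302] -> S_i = -2 + 76*i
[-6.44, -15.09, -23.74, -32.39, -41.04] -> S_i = -6.44 + -8.65*i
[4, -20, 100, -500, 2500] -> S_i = 4*-5^i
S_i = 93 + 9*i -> [93, 102, 111, 120, 129]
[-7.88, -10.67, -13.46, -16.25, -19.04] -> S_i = -7.88 + -2.79*i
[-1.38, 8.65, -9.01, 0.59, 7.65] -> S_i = Random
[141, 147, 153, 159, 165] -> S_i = 141 + 6*i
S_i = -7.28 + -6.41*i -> [-7.28, -13.69, -20.1, -26.51, -32.92]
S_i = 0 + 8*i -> [0, 8, 16, 24, 32]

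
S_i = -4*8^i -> [-4, -32, -256, -2048, -16384]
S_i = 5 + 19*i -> [5, 24, 43, 62, 81]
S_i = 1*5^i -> [1, 5, 25, 125, 625]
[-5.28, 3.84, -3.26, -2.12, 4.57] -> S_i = Random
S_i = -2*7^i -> [-2, -14, -98, -686, -4802]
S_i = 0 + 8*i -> [0, 8, 16, 24, 32]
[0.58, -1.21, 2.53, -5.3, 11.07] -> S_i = 0.58*(-2.09)^i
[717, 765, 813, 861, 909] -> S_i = 717 + 48*i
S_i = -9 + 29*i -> [-9, 20, 49, 78, 107]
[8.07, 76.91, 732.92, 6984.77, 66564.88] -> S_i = 8.07*9.53^i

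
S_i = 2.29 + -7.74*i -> [2.29, -5.45, -13.19, -20.93, -28.67]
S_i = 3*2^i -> [3, 6, 12, 24, 48]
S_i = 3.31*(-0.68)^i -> [3.31, -2.25, 1.53, -1.04, 0.71]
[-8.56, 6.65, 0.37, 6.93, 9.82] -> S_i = Random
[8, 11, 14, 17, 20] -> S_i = 8 + 3*i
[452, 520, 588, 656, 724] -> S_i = 452 + 68*i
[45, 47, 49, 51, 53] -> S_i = 45 + 2*i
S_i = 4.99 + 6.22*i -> [4.99, 11.21, 17.43, 23.65, 29.87]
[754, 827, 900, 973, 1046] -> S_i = 754 + 73*i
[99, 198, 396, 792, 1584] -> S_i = 99*2^i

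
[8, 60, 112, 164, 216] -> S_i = 8 + 52*i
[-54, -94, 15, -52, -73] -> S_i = Random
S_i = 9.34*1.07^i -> [9.34, 9.99, 10.69, 11.44, 12.24]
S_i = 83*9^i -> [83, 747, 6723, 60507, 544563]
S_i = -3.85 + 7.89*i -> [-3.85, 4.04, 11.93, 19.82, 27.71]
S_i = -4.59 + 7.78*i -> [-4.59, 3.19, 10.97, 18.75, 26.53]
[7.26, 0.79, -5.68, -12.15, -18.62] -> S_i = 7.26 + -6.47*i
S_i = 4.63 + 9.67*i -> [4.63, 14.3, 23.97, 33.64, 43.31]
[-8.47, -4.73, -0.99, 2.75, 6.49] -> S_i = -8.47 + 3.74*i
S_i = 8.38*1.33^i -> [8.38, 11.15, 14.82, 19.72, 26.22]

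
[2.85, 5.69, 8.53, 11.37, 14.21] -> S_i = 2.85 + 2.84*i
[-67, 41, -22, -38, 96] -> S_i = Random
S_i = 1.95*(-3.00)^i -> [1.95, -5.85, 17.55, -52.65, 157.95]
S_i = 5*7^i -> [5, 35, 245, 1715, 12005]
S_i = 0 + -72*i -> [0, -72, -144, -216, -288]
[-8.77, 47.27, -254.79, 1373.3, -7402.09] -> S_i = -8.77*(-5.39)^i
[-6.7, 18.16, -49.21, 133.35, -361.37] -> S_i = -6.70*(-2.71)^i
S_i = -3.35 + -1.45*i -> [-3.35, -4.8, -6.25, -7.7, -9.15]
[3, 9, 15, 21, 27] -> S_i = 3 + 6*i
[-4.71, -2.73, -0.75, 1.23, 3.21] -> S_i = -4.71 + 1.98*i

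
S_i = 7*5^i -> [7, 35, 175, 875, 4375]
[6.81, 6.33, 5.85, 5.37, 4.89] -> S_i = 6.81 + -0.48*i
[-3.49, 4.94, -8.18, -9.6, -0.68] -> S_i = Random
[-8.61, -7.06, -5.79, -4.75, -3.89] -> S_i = -8.61*0.82^i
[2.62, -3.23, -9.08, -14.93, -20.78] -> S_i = 2.62 + -5.85*i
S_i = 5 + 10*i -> [5, 15, 25, 35, 45]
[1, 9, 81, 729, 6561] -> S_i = 1*9^i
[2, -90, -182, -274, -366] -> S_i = 2 + -92*i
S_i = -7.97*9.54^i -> [-7.97, -76.03, -725.36, -6919.96, -66016.4]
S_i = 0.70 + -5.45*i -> [0.7, -4.75, -10.2, -15.65, -21.1]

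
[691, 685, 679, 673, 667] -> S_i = 691 + -6*i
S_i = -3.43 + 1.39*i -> [-3.43, -2.04, -0.65, 0.74, 2.13]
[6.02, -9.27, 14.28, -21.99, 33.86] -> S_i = 6.02*(-1.54)^i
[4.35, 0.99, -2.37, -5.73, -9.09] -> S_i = 4.35 + -3.36*i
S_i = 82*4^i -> [82, 328, 1312, 5248, 20992]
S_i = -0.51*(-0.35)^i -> [-0.51, 0.18, -0.06, 0.02, -0.01]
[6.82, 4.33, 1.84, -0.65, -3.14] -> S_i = 6.82 + -2.49*i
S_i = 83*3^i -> [83, 249, 747, 2241, 6723]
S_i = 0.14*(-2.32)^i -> [0.14, -0.32, 0.75, -1.75, 4.06]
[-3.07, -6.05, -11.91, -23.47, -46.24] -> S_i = -3.07*1.97^i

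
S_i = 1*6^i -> [1, 6, 36, 216, 1296]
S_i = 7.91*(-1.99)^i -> [7.91, -15.74, 31.32, -62.34, 124.05]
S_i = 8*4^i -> [8, 32, 128, 512, 2048]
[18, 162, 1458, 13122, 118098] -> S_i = 18*9^i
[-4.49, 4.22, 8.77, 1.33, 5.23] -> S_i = Random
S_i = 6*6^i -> [6, 36, 216, 1296, 7776]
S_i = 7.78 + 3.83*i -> [7.78, 11.61, 15.44, 19.27, 23.1]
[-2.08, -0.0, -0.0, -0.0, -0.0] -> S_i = -2.08*0.00^i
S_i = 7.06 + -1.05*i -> [7.06, 6.01, 4.96, 3.91, 2.86]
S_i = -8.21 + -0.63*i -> [-8.21, -8.84, -9.47, -10.1, -10.73]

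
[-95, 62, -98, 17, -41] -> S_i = Random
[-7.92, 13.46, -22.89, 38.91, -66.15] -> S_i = -7.92*(-1.70)^i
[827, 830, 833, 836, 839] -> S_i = 827 + 3*i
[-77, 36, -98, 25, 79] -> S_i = Random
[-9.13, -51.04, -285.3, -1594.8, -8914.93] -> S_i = -9.13*5.59^i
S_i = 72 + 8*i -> [72, 80, 88, 96, 104]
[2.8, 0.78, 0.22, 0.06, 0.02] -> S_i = 2.80*0.28^i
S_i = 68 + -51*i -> [68, 17, -34, -85, -136]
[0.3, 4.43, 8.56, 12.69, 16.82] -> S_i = 0.30 + 4.13*i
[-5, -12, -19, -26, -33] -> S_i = -5 + -7*i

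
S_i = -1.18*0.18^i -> [-1.18, -0.21, -0.04, -0.01, -0.0]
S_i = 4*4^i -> [4, 16, 64, 256, 1024]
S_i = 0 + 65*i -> [0, 65, 130, 195, 260]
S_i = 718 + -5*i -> [718, 713, 708, 703, 698]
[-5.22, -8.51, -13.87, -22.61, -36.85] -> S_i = -5.22*1.63^i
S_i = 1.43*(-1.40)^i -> [1.43, -2.0, 2.8, -3.92, 5.49]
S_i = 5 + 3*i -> [5, 8, 11, 14, 17]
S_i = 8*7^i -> [8, 56, 392, 2744, 19208]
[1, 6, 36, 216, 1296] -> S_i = 1*6^i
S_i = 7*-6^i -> [7, -42, 252, -1512, 9072]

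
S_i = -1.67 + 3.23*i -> [-1.67, 1.56, 4.79, 8.02, 11.25]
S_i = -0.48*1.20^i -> [-0.48, -0.58, -0.69, -0.83, -1.0]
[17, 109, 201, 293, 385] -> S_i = 17 + 92*i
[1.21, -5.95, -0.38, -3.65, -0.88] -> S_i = Random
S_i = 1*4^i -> [1, 4, 16, 64, 256]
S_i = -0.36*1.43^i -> [-0.36, -0.51, -0.74, -1.05, -1.51]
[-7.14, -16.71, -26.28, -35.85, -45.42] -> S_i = -7.14 + -9.57*i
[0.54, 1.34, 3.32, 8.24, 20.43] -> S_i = 0.54*2.48^i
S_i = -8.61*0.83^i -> [-8.61, -7.15, -5.93, -4.92, -4.09]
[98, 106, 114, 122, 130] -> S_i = 98 + 8*i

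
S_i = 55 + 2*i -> [55, 57, 59, 61, 63]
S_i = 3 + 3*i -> [3, 6, 9, 12, 15]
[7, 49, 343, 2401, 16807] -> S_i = 7*7^i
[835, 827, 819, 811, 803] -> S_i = 835 + -8*i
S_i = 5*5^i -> [5, 25, 125, 625, 3125]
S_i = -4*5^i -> [-4, -20, -100, -500, -2500]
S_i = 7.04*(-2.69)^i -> [7.04, -18.94, 50.94, -137.03, 368.62]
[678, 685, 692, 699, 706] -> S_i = 678 + 7*i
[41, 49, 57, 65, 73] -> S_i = 41 + 8*i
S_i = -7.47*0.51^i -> [-7.47, -3.81, -1.94, -0.99, -0.51]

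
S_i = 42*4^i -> [42, 168, 672, 2688, 10752]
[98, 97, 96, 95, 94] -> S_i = 98 + -1*i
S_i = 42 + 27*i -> [42, 69, 96, 123, 150]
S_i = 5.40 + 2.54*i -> [5.4, 7.94, 10.48, 13.02, 15.56]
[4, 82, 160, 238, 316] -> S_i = 4 + 78*i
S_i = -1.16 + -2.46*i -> [-1.16, -3.62, -6.08, -8.54, -11.0]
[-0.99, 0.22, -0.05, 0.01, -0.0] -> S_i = -0.99*(-0.22)^i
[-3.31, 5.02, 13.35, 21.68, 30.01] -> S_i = -3.31 + 8.33*i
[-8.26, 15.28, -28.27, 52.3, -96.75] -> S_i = -8.26*(-1.85)^i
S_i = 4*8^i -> [4, 32, 256, 2048, 16384]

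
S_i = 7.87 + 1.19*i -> [7.87, 9.06, 10.25, 11.44, 12.63]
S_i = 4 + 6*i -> [4, 10, 16, 22, 28]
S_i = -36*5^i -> [-36, -180, -900, -4500, -22500]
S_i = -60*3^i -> [-60, -180, -540, -1620, -4860]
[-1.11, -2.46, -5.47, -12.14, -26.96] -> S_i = -1.11*2.22^i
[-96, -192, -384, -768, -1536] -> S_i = -96*2^i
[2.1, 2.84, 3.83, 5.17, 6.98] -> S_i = 2.10*1.35^i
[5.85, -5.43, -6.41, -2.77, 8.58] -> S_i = Random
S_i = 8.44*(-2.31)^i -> [8.44, -19.5, 45.04, -104.03, 240.32]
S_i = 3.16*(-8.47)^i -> [3.16, -26.77, 226.7, -1920.16, 16263.75]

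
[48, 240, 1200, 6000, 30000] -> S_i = 48*5^i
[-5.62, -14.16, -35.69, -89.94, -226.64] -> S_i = -5.62*2.52^i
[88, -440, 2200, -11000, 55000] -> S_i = 88*-5^i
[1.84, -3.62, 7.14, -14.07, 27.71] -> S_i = 1.84*(-1.97)^i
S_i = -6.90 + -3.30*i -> [-6.9, -10.2, -13.5, -16.8, -20.1]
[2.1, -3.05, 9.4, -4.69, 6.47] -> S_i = Random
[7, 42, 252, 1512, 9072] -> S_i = 7*6^i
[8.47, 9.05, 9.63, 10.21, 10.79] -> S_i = 8.47 + 0.58*i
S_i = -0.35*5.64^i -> [-0.35, -1.97, -11.13, -62.79, -354.15]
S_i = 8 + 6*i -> [8, 14, 20, 26, 32]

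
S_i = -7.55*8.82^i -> [-7.55, -66.59, -587.33, -5180.27, -45690.01]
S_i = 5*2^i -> [5, 10, 20, 40, 80]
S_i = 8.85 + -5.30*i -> [8.85, 3.55, -1.75, -7.05, -12.35]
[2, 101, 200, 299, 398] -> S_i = 2 + 99*i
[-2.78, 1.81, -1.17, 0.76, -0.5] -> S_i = -2.78*(-0.65)^i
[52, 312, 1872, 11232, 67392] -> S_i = 52*6^i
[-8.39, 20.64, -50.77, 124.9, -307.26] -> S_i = -8.39*(-2.46)^i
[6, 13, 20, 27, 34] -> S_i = 6 + 7*i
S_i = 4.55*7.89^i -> [4.55, 35.9, 283.25, 2234.82, 17632.72]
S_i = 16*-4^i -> [16, -64, 256, -1024, 4096]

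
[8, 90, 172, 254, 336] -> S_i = 8 + 82*i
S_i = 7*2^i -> [7, 14, 28, 56, 112]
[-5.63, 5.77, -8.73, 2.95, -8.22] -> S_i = Random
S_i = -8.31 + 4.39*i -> [-8.31, -3.92, 0.47, 4.86, 9.25]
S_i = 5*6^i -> [5, 30, 180, 1080, 6480]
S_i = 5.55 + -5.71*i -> [5.55, -0.16, -5.87, -11.58, -17.29]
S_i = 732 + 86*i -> [732, 818, 904, 990, 1076]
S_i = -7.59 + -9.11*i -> [-7.59, -16.7, -25.81, -34.92, -44.03]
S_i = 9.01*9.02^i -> [9.01, 81.27, 733.06, 6612.18, 59641.83]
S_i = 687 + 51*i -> [687, 738, 789, 840, 891]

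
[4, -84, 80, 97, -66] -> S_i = Random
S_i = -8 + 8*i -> [-8, 0, 8, 16, 24]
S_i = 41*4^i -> [41, 164, 656, 2624, 10496]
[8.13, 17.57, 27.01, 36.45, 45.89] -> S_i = 8.13 + 9.44*i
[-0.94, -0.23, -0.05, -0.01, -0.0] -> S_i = -0.94*0.24^i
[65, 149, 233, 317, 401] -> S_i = 65 + 84*i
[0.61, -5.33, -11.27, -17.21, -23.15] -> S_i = 0.61 + -5.94*i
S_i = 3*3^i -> [3, 9, 27, 81, 243]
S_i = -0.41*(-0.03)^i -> [-0.41, 0.01, -0.0, 0.0, -0.0]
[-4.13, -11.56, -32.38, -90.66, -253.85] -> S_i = -4.13*2.80^i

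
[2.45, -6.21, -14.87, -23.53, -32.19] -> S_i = 2.45 + -8.66*i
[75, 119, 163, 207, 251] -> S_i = 75 + 44*i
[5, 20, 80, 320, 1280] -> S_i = 5*4^i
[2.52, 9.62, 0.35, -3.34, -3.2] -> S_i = Random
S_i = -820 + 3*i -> [-820, -817, -814, -811, -808]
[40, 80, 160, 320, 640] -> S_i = 40*2^i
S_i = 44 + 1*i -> [44, 45, 46, 47, 48]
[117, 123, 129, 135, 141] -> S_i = 117 + 6*i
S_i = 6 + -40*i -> [6, -34, -74, -114, -154]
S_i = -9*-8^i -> [-9, 72, -576, 4608, -36864]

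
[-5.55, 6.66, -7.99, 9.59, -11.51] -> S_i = -5.55*(-1.20)^i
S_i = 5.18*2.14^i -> [5.18, 11.09, 23.72, 50.77, 108.64]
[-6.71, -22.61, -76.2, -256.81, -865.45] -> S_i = -6.71*3.37^i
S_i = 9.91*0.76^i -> [9.91, 7.53, 5.72, 4.35, 3.31]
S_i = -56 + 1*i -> [-56, -55, -54, -53, -52]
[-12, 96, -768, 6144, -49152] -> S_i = -12*-8^i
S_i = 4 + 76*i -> [4, 80, 156, 232, 308]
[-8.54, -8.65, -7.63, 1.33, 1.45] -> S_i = Random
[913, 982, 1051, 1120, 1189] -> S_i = 913 + 69*i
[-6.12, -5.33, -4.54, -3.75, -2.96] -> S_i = -6.12 + 0.79*i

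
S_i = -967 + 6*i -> [-967, -961, -955, -949, -943]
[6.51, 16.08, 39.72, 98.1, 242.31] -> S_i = 6.51*2.47^i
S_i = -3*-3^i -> [-3, 9, -27, 81, -243]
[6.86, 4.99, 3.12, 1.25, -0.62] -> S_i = 6.86 + -1.87*i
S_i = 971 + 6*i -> [971, 977, 983, 989, 995]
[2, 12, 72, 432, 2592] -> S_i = 2*6^i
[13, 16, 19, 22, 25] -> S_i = 13 + 3*i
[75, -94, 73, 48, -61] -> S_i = Random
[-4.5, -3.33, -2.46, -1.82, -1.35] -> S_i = -4.50*0.74^i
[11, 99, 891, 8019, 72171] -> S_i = 11*9^i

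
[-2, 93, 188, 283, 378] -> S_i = -2 + 95*i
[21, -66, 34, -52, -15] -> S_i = Random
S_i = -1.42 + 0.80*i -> [-1.42, -0.62, 0.18, 0.98, 1.78]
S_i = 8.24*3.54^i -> [8.24, 29.17, 103.26, 365.54, 1294.02]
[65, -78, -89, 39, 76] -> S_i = Random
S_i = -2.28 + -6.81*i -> [-2.28, -9.09, -15.9, -22.71, -29.52]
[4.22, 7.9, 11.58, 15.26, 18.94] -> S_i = 4.22 + 3.68*i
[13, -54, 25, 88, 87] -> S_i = Random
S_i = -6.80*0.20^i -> [-6.8, -1.36, -0.27, -0.05, -0.01]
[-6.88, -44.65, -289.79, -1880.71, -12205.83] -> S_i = -6.88*6.49^i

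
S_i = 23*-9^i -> [23, -207, 1863, -16767, 150903]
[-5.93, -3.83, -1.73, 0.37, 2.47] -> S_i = -5.93 + 2.10*i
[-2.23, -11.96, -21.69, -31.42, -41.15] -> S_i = -2.23 + -9.73*i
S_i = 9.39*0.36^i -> [9.39, 3.38, 1.22, 0.44, 0.16]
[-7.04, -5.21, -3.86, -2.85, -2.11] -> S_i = -7.04*0.74^i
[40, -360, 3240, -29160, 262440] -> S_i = 40*-9^i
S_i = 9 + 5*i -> [9, 14, 19, 24, 29]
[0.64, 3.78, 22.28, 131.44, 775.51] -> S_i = 0.64*5.90^i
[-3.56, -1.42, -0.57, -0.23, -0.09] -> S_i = -3.56*0.40^i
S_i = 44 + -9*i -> [44, 35, 26, 17, 8]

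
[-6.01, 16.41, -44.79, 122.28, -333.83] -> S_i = -6.01*(-2.73)^i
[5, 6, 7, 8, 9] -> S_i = 5 + 1*i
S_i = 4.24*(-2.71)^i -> [4.24, -11.49, 31.14, -84.39, 228.69]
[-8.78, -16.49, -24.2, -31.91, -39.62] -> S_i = -8.78 + -7.71*i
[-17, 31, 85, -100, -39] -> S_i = Random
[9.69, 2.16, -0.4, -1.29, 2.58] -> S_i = Random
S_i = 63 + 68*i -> [63, 131, 199, 267, 335]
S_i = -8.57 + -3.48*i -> [-8.57, -12.05, -15.53, -19.01, -22.49]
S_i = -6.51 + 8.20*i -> [-6.51, 1.69, 9.89, 18.09, 26.29]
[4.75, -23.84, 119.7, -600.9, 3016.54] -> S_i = 4.75*(-5.02)^i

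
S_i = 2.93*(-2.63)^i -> [2.93, -7.71, 20.27, -53.3, 140.18]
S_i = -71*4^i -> [-71, -284, -1136, -4544, -18176]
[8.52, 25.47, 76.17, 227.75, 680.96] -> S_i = 8.52*2.99^i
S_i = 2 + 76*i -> [2, 78, 154, 230, 306]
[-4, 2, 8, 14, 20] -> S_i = -4 + 6*i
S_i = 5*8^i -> [5, 40, 320, 2560, 20480]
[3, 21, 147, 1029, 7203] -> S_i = 3*7^i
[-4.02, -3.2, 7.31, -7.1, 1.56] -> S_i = Random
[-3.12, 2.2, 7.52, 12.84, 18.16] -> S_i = -3.12 + 5.32*i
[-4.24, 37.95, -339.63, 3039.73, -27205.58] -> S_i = -4.24*(-8.95)^i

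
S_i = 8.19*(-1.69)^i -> [8.19, -13.84, 23.39, -39.53, 66.81]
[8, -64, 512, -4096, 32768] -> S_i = 8*-8^i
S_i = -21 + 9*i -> [-21, -12, -3, 6, 15]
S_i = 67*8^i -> [67, 536, 4288, 34304, 274432]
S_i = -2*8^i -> [-2, -16, -128, -1024, -8192]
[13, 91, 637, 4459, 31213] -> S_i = 13*7^i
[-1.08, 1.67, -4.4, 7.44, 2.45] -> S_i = Random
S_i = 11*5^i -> [11, 55, 275, 1375, 6875]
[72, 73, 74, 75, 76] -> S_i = 72 + 1*i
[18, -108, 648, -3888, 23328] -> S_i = 18*-6^i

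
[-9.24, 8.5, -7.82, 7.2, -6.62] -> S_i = -9.24*(-0.92)^i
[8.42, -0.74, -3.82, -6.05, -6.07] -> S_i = Random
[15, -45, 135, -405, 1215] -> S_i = 15*-3^i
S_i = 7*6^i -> [7, 42, 252, 1512, 9072]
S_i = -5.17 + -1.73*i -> [-5.17, -6.9, -8.63, -10.36, -12.09]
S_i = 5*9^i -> [5, 45, 405, 3645, 32805]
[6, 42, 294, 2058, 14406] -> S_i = 6*7^i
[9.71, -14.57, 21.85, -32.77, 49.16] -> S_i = 9.71*(-1.50)^i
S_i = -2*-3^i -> [-2, 6, -18, 54, -162]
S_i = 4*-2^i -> [4, -8, 16, -32, 64]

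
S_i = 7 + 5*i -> [7, 12, 17, 22, 27]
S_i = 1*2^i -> [1, 2, 4, 8, 16]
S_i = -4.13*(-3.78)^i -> [-4.13, 15.61, -59.01, 223.06, -843.17]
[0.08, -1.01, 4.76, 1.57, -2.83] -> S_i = Random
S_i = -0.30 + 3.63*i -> [-0.3, 3.33, 6.96, 10.59, 14.22]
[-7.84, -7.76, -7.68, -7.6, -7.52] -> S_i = -7.84 + 0.08*i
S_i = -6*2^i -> [-6, -12, -24, -48, -96]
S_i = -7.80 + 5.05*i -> [-7.8, -2.75, 2.3, 7.35, 12.4]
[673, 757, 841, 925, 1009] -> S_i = 673 + 84*i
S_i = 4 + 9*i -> [4, 13, 22, 31, 40]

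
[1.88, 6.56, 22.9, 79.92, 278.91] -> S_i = 1.88*3.49^i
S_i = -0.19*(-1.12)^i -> [-0.19, 0.21, -0.24, 0.27, -0.3]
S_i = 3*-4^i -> [3, -12, 48, -192, 768]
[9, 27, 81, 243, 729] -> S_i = 9*3^i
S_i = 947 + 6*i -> [947, 953, 959, 965, 971]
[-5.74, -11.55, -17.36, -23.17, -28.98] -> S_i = -5.74 + -5.81*i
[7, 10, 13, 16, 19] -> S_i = 7 + 3*i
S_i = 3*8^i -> [3, 24, 192, 1536, 12288]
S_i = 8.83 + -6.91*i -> [8.83, 1.92, -4.99, -11.9, -18.81]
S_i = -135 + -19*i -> [-135, -154, -173, -192, -211]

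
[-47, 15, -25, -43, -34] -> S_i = Random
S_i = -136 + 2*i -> [-136, -134, -132, -130, -128]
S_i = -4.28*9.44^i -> [-4.28, -40.4, -381.41, -3600.47, -33988.48]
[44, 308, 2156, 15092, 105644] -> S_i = 44*7^i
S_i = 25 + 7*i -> [25, 32, 39, 46, 53]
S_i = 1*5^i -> [1, 5, 25, 125, 625]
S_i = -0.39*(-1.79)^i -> [-0.39, 0.7, -1.25, 2.24, -4.0]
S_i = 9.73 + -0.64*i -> [9.73, 9.09, 8.45, 7.81, 7.17]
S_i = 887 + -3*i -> [887, 884, 881, 878, 875]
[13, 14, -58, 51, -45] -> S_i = Random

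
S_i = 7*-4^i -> [7, -28, 112, -448, 1792]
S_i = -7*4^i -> [-7, -28, -112, -448, -1792]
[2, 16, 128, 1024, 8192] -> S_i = 2*8^i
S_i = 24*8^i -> [24, 192, 1536, 12288, 98304]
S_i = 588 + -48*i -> [588, 540, 492, 444, 396]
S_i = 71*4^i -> [71, 284, 1136, 4544, 18176]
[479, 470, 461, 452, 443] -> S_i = 479 + -9*i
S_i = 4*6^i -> [4, 24, 144, 864, 5184]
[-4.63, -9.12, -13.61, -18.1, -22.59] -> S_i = -4.63 + -4.49*i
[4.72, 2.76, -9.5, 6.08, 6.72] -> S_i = Random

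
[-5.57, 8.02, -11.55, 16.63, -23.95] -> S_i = -5.57*(-1.44)^i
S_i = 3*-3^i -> [3, -9, 27, -81, 243]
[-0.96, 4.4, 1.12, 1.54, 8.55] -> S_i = Random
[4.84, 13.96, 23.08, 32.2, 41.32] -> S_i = 4.84 + 9.12*i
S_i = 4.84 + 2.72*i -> [4.84, 7.56, 10.28, 13.0, 15.72]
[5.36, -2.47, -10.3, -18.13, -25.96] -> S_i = 5.36 + -7.83*i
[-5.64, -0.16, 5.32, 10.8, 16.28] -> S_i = -5.64 + 5.48*i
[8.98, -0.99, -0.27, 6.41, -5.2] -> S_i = Random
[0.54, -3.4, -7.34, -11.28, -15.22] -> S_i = 0.54 + -3.94*i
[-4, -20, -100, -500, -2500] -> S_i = -4*5^i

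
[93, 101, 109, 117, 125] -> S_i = 93 + 8*i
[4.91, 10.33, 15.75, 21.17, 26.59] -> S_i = 4.91 + 5.42*i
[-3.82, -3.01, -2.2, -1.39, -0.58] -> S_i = -3.82 + 0.81*i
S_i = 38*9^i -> [38, 342, 3078, 27702, 249318]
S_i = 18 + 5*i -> [18, 23, 28, 33, 38]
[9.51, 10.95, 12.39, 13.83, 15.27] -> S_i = 9.51 + 1.44*i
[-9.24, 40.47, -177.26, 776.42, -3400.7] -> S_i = -9.24*(-4.38)^i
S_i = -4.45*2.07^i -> [-4.45, -9.21, -19.07, -39.47, -81.7]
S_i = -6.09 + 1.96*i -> [-6.09, -4.13, -2.17, -0.21, 1.75]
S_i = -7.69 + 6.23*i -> [-7.69, -1.46, 4.77, 11.0, 17.23]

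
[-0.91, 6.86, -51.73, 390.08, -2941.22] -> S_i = -0.91*(-7.54)^i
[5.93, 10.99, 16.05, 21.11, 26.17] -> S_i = 5.93 + 5.06*i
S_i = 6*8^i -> [6, 48, 384, 3072, 24576]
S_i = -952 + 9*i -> [-952, -943, -934, -925, -916]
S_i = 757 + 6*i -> [757, 763, 769, 775, 781]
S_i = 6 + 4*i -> [6, 10, 14, 18, 22]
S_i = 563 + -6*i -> [563, 557, 551, 545, 539]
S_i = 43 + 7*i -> [43, 50, 57, 64, 71]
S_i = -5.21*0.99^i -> [-5.21, -5.16, -5.11, -5.06, -5.0]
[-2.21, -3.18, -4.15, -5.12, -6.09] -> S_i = -2.21 + -0.97*i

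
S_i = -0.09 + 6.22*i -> [-0.09, 6.13, 12.35, 18.57, 24.79]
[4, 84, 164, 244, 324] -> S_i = 4 + 80*i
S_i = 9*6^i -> [9, 54, 324, 1944, 11664]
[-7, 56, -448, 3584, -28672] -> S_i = -7*-8^i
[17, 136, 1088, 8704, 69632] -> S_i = 17*8^i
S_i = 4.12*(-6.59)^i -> [4.12, -27.15, 178.92, -1179.11, 7770.32]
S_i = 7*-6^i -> [7, -42, 252, -1512, 9072]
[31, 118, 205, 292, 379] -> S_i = 31 + 87*i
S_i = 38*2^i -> [38, 76, 152, 304, 608]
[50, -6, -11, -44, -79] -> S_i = Random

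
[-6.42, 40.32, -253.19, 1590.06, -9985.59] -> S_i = -6.42*(-6.28)^i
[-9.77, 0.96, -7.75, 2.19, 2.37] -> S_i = Random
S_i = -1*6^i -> [-1, -6, -36, -216, -1296]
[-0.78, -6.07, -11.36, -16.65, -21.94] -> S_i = -0.78 + -5.29*i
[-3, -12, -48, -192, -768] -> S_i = -3*4^i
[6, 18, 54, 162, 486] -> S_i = 6*3^i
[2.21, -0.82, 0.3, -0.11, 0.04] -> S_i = 2.21*(-0.37)^i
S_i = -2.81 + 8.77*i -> [-2.81, 5.96, 14.73, 23.5, 32.27]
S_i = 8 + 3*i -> [8, 11, 14, 17, 20]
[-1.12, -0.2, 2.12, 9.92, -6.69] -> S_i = Random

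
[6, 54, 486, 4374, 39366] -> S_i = 6*9^i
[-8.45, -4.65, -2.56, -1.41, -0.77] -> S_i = -8.45*0.55^i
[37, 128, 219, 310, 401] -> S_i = 37 + 91*i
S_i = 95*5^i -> [95, 475, 2375, 11875, 59375]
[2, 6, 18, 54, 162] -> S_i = 2*3^i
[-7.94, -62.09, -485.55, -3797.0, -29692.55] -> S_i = -7.94*7.82^i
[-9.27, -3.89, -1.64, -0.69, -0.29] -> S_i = -9.27*0.42^i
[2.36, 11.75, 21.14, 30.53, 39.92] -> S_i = 2.36 + 9.39*i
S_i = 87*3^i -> [87, 261, 783, 2349, 7047]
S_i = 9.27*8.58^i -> [9.27, 79.54, 682.42, 5855.2, 50237.6]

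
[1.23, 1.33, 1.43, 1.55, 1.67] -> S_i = 1.23*1.08^i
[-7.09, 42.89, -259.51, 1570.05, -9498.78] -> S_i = -7.09*(-6.05)^i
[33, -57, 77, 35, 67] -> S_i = Random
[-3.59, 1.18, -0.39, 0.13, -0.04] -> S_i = -3.59*(-0.33)^i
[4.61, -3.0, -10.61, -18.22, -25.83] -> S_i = 4.61 + -7.61*i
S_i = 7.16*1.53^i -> [7.16, 10.95, 16.76, 25.64, 39.24]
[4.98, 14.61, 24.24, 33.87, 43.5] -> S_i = 4.98 + 9.63*i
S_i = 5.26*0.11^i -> [5.26, 0.58, 0.06, 0.01, 0.0]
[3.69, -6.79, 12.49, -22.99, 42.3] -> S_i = 3.69*(-1.84)^i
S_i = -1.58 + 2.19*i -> [-1.58, 0.61, 2.8, 4.99, 7.18]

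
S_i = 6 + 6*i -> [6, 12, 18, 24, 30]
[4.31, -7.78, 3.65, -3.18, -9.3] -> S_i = Random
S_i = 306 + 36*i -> [306, 342, 378, 414, 450]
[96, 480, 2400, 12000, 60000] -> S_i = 96*5^i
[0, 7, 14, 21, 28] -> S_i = 0 + 7*i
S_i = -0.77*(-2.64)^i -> [-0.77, 2.03, -5.37, 14.17, -37.4]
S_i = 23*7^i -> [23, 161, 1127, 7889, 55223]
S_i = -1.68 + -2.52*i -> [-1.68, -4.2, -6.72, -9.24, -11.76]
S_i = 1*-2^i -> [1, -2, 4, -8, 16]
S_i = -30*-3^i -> [-30, 90, -270, 810, -2430]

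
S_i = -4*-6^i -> [-4, 24, -144, 864, -5184]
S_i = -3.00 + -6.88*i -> [-3.0, -9.88, -16.76, -23.64, -30.52]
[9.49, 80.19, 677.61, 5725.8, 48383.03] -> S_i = 9.49*8.45^i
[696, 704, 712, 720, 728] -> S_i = 696 + 8*i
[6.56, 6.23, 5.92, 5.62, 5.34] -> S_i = 6.56*0.95^i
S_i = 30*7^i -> [30, 210, 1470, 10290, 72030]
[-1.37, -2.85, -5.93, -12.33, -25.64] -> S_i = -1.37*2.08^i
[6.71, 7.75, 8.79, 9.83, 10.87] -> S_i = 6.71 + 1.04*i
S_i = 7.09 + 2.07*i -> [7.09, 9.16, 11.23, 13.3, 15.37]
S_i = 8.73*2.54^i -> [8.73, 22.17, 56.32, 143.06, 363.37]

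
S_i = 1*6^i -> [1, 6, 36, 216, 1296]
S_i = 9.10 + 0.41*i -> [9.1, 9.51, 9.92, 10.33, 10.74]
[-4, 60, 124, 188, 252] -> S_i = -4 + 64*i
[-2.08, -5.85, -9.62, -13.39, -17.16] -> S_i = -2.08 + -3.77*i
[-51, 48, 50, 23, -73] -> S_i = Random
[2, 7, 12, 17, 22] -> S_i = 2 + 5*i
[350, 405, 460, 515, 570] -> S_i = 350 + 55*i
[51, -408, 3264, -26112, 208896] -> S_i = 51*-8^i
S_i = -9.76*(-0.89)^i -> [-9.76, 8.69, -7.73, 6.88, -6.12]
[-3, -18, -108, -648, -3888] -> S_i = -3*6^i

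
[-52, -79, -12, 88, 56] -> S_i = Random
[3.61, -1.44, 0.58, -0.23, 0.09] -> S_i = 3.61*(-0.40)^i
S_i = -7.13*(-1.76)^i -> [-7.13, 12.55, -22.09, 38.87, -68.41]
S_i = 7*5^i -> [7, 35, 175, 875, 4375]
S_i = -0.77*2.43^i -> [-0.77, -1.87, -4.55, -11.05, -26.85]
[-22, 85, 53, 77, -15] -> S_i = Random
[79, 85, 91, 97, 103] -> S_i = 79 + 6*i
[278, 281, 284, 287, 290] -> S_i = 278 + 3*i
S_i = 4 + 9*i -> [4, 13, 22, 31, 40]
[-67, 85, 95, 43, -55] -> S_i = Random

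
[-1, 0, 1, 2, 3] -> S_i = -1 + 1*i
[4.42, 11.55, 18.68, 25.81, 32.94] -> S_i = 4.42 + 7.13*i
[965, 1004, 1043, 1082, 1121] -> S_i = 965 + 39*i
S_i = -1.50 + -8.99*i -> [-1.5, -10.49, -19.48, -28.47, -37.46]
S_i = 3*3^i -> [3, 9, 27, 81, 243]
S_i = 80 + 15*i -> [80, 95, 110, 125, 140]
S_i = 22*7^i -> [22, 154, 1078, 7546, 52822]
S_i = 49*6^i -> [49, 294, 1764, 10584, 63504]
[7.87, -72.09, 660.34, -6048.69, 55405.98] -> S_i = 7.87*(-9.16)^i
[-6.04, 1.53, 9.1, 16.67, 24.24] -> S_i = -6.04 + 7.57*i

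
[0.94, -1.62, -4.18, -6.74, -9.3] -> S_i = 0.94 + -2.56*i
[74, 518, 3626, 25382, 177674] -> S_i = 74*7^i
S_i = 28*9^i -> [28, 252, 2268, 20412, 183708]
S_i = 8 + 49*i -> [8, 57, 106, 155, 204]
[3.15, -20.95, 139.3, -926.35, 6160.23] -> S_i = 3.15*(-6.65)^i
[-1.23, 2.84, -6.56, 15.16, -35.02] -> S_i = -1.23*(-2.31)^i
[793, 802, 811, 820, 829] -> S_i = 793 + 9*i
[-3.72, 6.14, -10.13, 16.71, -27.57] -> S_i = -3.72*(-1.65)^i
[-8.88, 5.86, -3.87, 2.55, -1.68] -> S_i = -8.88*(-0.66)^i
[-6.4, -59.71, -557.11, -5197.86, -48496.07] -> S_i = -6.40*9.33^i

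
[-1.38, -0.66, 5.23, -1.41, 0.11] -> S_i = Random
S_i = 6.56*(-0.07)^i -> [6.56, -0.46, 0.03, -0.0, 0.0]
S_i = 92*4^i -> [92, 368, 1472, 5888, 23552]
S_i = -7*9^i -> [-7, -63, -567, -5103, -45927]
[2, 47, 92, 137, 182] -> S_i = 2 + 45*i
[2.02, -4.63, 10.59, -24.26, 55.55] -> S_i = 2.02*(-2.29)^i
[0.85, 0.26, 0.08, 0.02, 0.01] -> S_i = 0.85*0.30^i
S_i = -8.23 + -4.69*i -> [-8.23, -12.92, -17.61, -22.3, -26.99]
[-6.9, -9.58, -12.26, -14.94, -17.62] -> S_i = -6.90 + -2.68*i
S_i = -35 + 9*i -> [-35, -26, -17, -8, 1]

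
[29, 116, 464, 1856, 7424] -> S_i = 29*4^i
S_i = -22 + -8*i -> [-22, -30, -38, -46, -54]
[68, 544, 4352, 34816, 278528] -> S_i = 68*8^i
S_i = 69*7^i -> [69, 483, 3381, 23667, 165669]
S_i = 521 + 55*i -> [521, 576, 631, 686, 741]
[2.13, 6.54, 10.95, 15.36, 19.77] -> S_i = 2.13 + 4.41*i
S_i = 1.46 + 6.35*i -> [1.46, 7.81, 14.16, 20.51, 26.86]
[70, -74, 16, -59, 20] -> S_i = Random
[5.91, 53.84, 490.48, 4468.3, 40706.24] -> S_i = 5.91*9.11^i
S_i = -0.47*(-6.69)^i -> [-0.47, 3.14, -21.04, 140.73, -941.46]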